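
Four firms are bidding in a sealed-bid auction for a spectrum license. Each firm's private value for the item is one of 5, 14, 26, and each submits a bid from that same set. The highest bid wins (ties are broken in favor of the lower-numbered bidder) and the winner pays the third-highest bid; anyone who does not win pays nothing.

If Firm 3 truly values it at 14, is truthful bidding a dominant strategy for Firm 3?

Consider the case where Firm 1 bids 5, Firm 2 bids 5 and Firm 4 bids 26.
Truthful bid 14: loses, pays 0, utility 0.
Bid 26 instead: wins, pays 5, utility 14 - 5 = 9.
Since 9 > 0, bidding 26 is strictly better here, so truthful bidding is not dominant.

No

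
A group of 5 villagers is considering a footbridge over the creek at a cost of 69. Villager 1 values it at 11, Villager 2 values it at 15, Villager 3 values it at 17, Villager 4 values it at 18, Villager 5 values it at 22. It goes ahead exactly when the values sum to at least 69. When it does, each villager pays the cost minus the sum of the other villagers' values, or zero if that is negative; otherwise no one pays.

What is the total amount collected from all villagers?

Total value 83 ≥ cost 69, so it is built.
Villager 1: others sum to 72; max(0, 69 - 72) = 0.
Villager 2: others sum to 68; max(0, 69 - 68) = 1.
Villager 3: others sum to 66; max(0, 69 - 66) = 3.
Villager 4: others sum to 65; max(0, 69 - 65) = 4.
Villager 5: others sum to 61; max(0, 69 - 61) = 8.
Total collected = 0 + 1 + 3 + 4 + 8 = 16.

16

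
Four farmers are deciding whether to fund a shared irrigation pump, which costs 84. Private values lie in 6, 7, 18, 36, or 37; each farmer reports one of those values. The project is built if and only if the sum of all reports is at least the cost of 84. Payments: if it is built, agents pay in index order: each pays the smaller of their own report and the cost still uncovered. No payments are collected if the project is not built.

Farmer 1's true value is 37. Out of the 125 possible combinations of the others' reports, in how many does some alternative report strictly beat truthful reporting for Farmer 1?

99

Others report (6, 6, 36): truth gives 0; report 36 gives 1 > 0. Violating.
Others report (6, 6, 37): truth gives 0; report 36 gives 1 > 0. Violating.
Others report (6, 7, 36): truth gives 0; report 36 gives 1 > 0. Violating.
Others report (6, 7, 37): truth gives 0; report 36 gives 1 > 0. Violating.
Others report (6, 6, 6): truth gives 0; no alternative beats it.
Others report (6, 6, 7): truth gives 0; no alternative beats it.
(Checking all 125 profiles: 99 have a profitable deviation, 26 do not.)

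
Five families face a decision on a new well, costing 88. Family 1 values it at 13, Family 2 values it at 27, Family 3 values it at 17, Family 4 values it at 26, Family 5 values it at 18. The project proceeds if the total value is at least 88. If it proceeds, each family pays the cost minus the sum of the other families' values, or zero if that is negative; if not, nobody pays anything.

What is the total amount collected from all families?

Total value 101 ≥ cost 88, so it is built.
Family 1: others sum to 88; max(0, 88 - 88) = 0.
Family 2: others sum to 74; max(0, 88 - 74) = 14.
Family 3: others sum to 84; max(0, 88 - 84) = 4.
Family 4: others sum to 75; max(0, 88 - 75) = 13.
Family 5: others sum to 83; max(0, 88 - 83) = 5.
Total collected = 0 + 14 + 4 + 13 + 5 = 36.

36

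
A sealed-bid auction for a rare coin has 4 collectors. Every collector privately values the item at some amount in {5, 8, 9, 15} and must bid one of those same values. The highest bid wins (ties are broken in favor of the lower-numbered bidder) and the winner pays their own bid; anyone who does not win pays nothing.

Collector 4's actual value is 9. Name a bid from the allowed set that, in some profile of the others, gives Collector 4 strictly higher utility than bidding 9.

Suppose Collector 1 bids 5, Collector 2 bids 5 and Collector 3 bids 5.
Bid 9: wins, pays 9, utility 9 - 9 = 0.
Bid 8: wins, pays 8, utility 9 - 8 = 1.
So bidding 8 beats truth here (1 > 0).

8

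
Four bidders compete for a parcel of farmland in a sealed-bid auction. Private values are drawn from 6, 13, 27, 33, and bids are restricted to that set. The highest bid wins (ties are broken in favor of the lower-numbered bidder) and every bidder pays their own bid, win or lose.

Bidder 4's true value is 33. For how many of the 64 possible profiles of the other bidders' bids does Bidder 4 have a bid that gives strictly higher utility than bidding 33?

Others bid (6, 6, 6): truth gives 0; bid 13 gives 20 > 0. Violating.
Others bid (6, 6, 13): truth gives 0; bid 27 gives 6 > 0. Violating.
Others bid (6, 6, 33): truth gives -33; bid 6 gives -6 > -33. Violating.
Others bid (6, 13, 6): truth gives 0; bid 27 gives 6 > 0. Violating.
Others bid (6, 6, 27): truth gives 0; no alternative beats it.
Others bid (6, 13, 27): truth gives 0; no alternative beats it.
(Checking all 64 profiles: 45 have a profitable deviation, 19 do not.)

45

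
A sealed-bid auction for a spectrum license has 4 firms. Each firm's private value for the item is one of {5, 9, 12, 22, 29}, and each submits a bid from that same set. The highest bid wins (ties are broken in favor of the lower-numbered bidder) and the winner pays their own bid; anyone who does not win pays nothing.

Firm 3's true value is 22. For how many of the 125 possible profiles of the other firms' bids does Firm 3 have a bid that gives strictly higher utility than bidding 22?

12

Others bid (5, 5, 5): truth gives 0; bid 9 gives 13 > 0. Violating.
Others bid (5, 5, 9): truth gives 0; bid 9 gives 13 > 0. Violating.
Others bid (5, 5, 12): truth gives 0; bid 12 gives 10 > 0. Violating.
Others bid (5, 9, 5): truth gives 0; bid 12 gives 10 > 0. Violating.
Others bid (5, 5, 22): truth gives 0; no alternative beats it.
Others bid (5, 5, 29): truth gives 0; no alternative beats it.
(Checking all 125 profiles: 12 have a profitable deviation, 113 do not.)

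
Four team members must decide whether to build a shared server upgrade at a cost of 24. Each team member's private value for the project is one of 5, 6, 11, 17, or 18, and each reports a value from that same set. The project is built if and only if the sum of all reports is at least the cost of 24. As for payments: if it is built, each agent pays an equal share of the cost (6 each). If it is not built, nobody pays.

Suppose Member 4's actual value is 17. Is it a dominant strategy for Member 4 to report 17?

Yes

Check each profile of the others' reports and compare truth against every alternative report.
Others report (5, 5, 5): truth gives 11, best alternative gives 11.
Others report (5, 5, 6): truth gives 11, best alternative gives 11.
Others report (5, 5, 11): truth gives 11, best alternative gives 11.
Others report (5, 5, 17): truth gives 11, best alternative gives 11.
Others report (5, 5, 18): truth gives 11, best alternative gives 11.
Others report (5, 6, 5): truth gives 11, best alternative gives 11.
(Remaining 119 profiles checked similarly; truth is weakly best in each.)
In every case the truthful report is at least as good as any alternative, so it is a dominant strategy.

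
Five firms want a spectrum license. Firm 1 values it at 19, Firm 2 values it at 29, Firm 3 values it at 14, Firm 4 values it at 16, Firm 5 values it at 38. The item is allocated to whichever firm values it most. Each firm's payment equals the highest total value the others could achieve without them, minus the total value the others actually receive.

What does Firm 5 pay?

29

Firm 5 has the highest value and receives the item.
Without Firm 5, the item would go to the next-highest value, 29, so the others could achieve 29.
With Firm 5 present and winning, the others receive nothing, so their total is 0.
Payment = 29 - 0 = 29.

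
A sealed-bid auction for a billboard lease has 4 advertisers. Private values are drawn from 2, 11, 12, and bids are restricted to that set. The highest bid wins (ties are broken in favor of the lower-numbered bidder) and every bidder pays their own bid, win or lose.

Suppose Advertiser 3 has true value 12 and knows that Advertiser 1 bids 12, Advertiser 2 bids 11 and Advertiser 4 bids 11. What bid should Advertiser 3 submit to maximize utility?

2

Bid 2: loses but pays 2, utility -2.
Bid 11: loses but pays 11, utility -11.
Bid 12: loses but pays 12, utility -12.
The best choice is 2 with utility -2.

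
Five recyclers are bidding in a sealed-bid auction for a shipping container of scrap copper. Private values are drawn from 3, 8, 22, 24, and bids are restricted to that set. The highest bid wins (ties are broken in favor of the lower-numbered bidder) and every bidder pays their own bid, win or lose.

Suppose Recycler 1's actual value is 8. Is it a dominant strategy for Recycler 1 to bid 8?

Consider the case where Recycler 2 bids 3, Recycler 3 bids 3, Recycler 4 bids 3 and Recycler 5 bids 3.
Truthful bid 8: wins, pays 8, utility 8 - 8 = 0.
Bid 3 instead: wins, pays 3, utility 8 - 3 = 5.
Since 5 > 0, bidding 3 is strictly better here, so truthful bidding is not dominant.

No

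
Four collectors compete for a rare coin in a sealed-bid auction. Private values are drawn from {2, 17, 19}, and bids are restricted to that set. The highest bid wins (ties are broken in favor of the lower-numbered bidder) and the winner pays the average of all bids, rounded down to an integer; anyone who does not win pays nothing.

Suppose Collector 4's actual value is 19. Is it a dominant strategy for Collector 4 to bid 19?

No

Consider the case where Collector 1 bids 2, Collector 2 bids 2 and Collector 3 bids 2.
Truthful bid 19: wins, pays 6, utility 19 - 6 = 13.
Bid 17 instead: wins, pays 5, utility 19 - 5 = 14.
Since 14 > 13, bidding 17 is strictly better here, so truthful bidding is not dominant.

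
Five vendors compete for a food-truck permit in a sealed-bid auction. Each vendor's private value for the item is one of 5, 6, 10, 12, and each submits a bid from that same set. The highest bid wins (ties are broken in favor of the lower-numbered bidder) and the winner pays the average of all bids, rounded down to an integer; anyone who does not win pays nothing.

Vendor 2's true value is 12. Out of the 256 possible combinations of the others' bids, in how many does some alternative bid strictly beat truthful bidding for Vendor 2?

15

Others bid (5, 5, 5, 5): truth gives 6; bid 6 gives 7 > 6. Violating.
Others bid (5, 5, 5, 6): truth gives 6; bid 6 gives 7 > 6. Violating.
Others bid (5, 5, 6, 5): truth gives 6; bid 6 gives 7 > 6. Violating.
Others bid (5, 5, 6, 6): truth gives 6; bid 6 gives 7 > 6. Violating.
Others bid (5, 5, 5, 10): truth gives 5; no alternative beats it.
Others bid (5, 5, 5, 12): truth gives 5; no alternative beats it.
(Checking all 256 profiles: 15 have a profitable deviation, 241 do not.)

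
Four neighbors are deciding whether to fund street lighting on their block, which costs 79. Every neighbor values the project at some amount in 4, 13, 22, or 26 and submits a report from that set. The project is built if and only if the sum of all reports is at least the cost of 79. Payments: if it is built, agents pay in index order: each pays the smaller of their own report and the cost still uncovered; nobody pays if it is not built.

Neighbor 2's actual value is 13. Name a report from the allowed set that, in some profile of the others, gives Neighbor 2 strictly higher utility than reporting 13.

4

Suppose Neighbor 1 reports 26, Neighbor 3 reports 26 and Neighbor 4 reports 26.
Report 13: project built, pays 13, utility 13 - 13 = 0.
Report 4: project built, pays 4, utility 13 - 4 = 9.
So reporting 4 beats truth here (9 > 0).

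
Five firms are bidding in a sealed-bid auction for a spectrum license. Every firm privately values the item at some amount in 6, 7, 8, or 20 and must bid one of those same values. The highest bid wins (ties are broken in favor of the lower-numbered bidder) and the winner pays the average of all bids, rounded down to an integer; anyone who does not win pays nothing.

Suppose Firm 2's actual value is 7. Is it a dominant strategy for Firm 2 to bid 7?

No

Consider the case where Firm 1 bids 6, Firm 3 bids 6, Firm 4 bids 6 and Firm 5 bids 8.
Truthful bid 7: loses, pays 0, utility 0.
Bid 8 instead: wins, pays 6, utility 7 - 6 = 1.
Since 1 > 0, bidding 8 is strictly better here, so truthful bidding is not dominant.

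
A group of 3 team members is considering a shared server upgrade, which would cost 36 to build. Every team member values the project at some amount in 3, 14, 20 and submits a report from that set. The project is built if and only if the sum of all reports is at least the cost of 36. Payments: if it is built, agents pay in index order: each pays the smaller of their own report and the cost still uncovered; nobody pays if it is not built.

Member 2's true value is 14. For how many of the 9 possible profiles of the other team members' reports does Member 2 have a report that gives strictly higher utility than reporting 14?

3

Others report (14, 20): truth gives 0; report 3 gives 11 > 0. Violating.
Others report (20, 14): truth gives 0; report 3 gives 11 > 0. Violating.
Others report (20, 20): truth gives 0; report 3 gives 11 > 0. Violating.
Others report (3, 3): truth gives 0; no alternative beats it.
Others report (3, 14): truth gives 0; no alternative beats it.
(Checking all 9 profiles: 3 have a profitable deviation, 6 do not.)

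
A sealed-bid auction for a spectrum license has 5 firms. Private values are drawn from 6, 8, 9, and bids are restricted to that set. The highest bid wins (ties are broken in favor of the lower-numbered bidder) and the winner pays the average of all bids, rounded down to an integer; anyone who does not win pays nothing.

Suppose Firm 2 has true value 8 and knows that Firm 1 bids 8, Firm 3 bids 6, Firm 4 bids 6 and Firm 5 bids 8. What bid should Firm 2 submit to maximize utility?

Bid 6: loses, pays 0, utility 0.
Bid 8: loses, pays 0, utility 0.
Bid 9: wins, pays 7, utility 8 - 7 = 1.
The best choice is 9 with utility 1.

9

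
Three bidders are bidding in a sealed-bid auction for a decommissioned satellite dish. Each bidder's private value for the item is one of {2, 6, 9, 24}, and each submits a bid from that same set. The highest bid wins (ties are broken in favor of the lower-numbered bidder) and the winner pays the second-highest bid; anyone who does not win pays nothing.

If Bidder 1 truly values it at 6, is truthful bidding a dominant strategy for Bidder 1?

Yes

Check each profile of the others' bids and compare truth against every alternative bid.
Others bid (2, 2): truth gives 4, best alternative gives 4.
Others bid (2, 6): truth gives 0, best alternative gives 0.
Others bid (2, 9): truth gives 0, best alternative gives 0.
Others bid (2, 24): truth gives 0, best alternative gives 0.
Others bid (6, 2): truth gives 0, best alternative gives 0.
Others bid (6, 6): truth gives 0, best alternative gives 0.
(Remaining 10 profiles checked similarly; truth is weakly best in each.)
In every case the truthful bid is at least as good as any alternative, so it is a dominant strategy.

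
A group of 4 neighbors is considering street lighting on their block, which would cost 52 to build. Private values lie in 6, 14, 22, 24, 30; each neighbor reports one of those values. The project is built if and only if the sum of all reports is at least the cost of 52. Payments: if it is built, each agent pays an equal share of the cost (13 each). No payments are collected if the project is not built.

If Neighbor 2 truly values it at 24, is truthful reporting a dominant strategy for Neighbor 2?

No

Consider the case where Neighbor 1 reports 6, Neighbor 3 reports 6 and Neighbor 4 reports 14.
Truthful report 24: project not built, utility 0.
Report 30 instead: project built, pays 13, utility 24 - 13 = 11.
Since 11 > 0, reporting 30 is strictly better here, so truthful reporting is not dominant.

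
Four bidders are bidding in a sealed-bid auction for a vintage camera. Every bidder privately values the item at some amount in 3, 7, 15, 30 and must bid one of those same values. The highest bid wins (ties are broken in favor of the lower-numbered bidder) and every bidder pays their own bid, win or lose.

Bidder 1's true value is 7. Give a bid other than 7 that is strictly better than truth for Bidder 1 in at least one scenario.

Suppose Bidder 2 bids 3, Bidder 3 bids 3 and Bidder 4 bids 3.
Bid 7: wins, pays 7, utility 7 - 7 = 0.
Bid 3: wins, pays 3, utility 7 - 3 = 4.
So bidding 3 beats truth here (4 > 0).

3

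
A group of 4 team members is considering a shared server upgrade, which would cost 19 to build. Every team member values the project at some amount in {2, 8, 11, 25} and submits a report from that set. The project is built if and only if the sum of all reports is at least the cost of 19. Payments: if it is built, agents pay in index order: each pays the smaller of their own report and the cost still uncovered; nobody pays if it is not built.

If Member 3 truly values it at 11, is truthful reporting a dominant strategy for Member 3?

Consider the case where Member 1 reports 2, Member 2 reports 2 and Member 4 reports 8.
Truthful report 11: project built, pays 11, utility 11 - 11 = 0.
Report 8 instead: project built, pays 8, utility 11 - 8 = 3.
Since 3 > 0, reporting 8 is strictly better here, so truthful reporting is not dominant.

No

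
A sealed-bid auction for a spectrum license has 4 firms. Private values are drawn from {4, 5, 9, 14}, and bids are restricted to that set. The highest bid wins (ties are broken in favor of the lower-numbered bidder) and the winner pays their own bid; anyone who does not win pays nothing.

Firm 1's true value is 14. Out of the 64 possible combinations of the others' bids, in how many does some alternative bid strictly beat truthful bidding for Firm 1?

Others bid (4, 4, 4): truth gives 0; bid 4 gives 10 > 0. Violating.
Others bid (4, 4, 5): truth gives 0; bid 5 gives 9 > 0. Violating.
Others bid (4, 4, 9): truth gives 0; bid 9 gives 5 > 0. Violating.
Others bid (4, 5, 4): truth gives 0; bid 5 gives 9 > 0. Violating.
Others bid (4, 4, 14): truth gives 0; no alternative beats it.
Others bid (4, 5, 14): truth gives 0; no alternative beats it.
(Checking all 64 profiles: 27 have a profitable deviation, 37 do not.)

27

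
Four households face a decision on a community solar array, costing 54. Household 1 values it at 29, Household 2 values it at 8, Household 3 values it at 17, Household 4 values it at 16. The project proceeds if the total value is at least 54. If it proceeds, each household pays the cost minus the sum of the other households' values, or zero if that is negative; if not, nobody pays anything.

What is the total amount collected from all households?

Total value 70 ≥ cost 54, so it is built.
Household 1: others sum to 41; max(0, 54 - 41) = 13.
Household 2: others sum to 62; max(0, 54 - 62) = 0.
Household 3: others sum to 53; max(0, 54 - 53) = 1.
Household 4: others sum to 54; max(0, 54 - 54) = 0.
Total collected = 13 + 0 + 1 + 0 = 14.

14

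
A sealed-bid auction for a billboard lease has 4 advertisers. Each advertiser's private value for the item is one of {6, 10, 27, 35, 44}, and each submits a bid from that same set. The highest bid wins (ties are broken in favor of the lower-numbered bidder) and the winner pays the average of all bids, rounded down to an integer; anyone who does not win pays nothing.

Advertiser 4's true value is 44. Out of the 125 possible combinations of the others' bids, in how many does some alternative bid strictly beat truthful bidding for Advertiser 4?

Others bid (6, 6, 6): truth gives 29; bid 10 gives 37 > 29. Violating.
Others bid (6, 6, 10): truth gives 28; bid 27 gives 32 > 28. Violating.
Others bid (6, 6, 27): truth gives 24; bid 35 gives 26 > 24. Violating.
Others bid (6, 10, 6): truth gives 28; bid 27 gives 32 > 28. Violating.
Others bid (6, 6, 35): truth gives 22; no alternative beats it.
Others bid (6, 6, 44): truth gives 0; no alternative beats it.
(Checking all 125 profiles: 27 have a profitable deviation, 98 do not.)

27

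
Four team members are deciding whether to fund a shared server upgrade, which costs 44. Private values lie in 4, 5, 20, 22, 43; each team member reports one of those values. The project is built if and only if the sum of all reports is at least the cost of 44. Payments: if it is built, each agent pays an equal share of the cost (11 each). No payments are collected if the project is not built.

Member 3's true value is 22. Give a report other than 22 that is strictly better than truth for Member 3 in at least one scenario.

43

Suppose Member 1 reports 4, Member 2 reports 4 and Member 4 reports 4.
Report 22: project not built, utility 0.
Report 43: project built, pays 11, utility 22 - 11 = 11.
So reporting 43 beats truth here (11 > 0).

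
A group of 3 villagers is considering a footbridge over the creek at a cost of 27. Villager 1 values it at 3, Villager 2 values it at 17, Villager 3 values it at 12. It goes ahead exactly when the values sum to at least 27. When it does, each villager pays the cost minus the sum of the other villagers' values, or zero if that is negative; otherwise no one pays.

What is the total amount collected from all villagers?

19

Total value 32 ≥ cost 27, so it is built.
Villager 1: others sum to 29; max(0, 27 - 29) = 0.
Villager 2: others sum to 15; max(0, 27 - 15) = 12.
Villager 3: others sum to 20; max(0, 27 - 20) = 7.
Total collected = 0 + 12 + 7 = 19.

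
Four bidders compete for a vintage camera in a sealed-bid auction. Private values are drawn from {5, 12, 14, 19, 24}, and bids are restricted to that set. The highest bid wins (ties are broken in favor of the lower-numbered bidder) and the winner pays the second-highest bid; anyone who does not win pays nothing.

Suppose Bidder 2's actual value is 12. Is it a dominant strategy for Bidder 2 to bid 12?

Check each profile of the others' bids and compare truth against every alternative bid.
Others bid (5, 5, 5): truth gives 7, best alternative gives 7.
Others bid (5, 5, 12): truth gives 0, best alternative gives 0.
Others bid (5, 5, 14): truth gives 0, best alternative gives 0.
Others bid (5, 5, 19): truth gives 0, best alternative gives 0.
Others bid (5, 5, 24): truth gives 0, best alternative gives 0.
Others bid (5, 12, 5): truth gives 0, best alternative gives 0.
(Remaining 119 profiles checked similarly; truth is weakly best in each.)
In every case the truthful bid is at least as good as any alternative, so it is a dominant strategy.

Yes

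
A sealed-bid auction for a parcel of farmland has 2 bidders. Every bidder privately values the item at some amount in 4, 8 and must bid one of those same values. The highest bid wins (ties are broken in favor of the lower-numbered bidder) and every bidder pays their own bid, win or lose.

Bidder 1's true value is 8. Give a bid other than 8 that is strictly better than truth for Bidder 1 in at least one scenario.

4

Suppose Bidder 2 bids 4.
Bid 8: wins, pays 8, utility 8 - 8 = 0.
Bid 4: wins, pays 4, utility 8 - 4 = 4.
So bidding 4 beats truth here (4 > 0).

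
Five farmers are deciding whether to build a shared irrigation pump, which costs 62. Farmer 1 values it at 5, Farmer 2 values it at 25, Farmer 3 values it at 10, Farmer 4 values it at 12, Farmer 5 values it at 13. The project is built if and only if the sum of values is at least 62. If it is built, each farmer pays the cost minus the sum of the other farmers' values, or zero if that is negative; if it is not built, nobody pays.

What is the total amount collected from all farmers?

Total value 65 ≥ cost 62, so it is built.
Farmer 1: others sum to 60; max(0, 62 - 60) = 2.
Farmer 2: others sum to 40; max(0, 62 - 40) = 22.
Farmer 3: others sum to 55; max(0, 62 - 55) = 7.
Farmer 4: others sum to 53; max(0, 62 - 53) = 9.
Farmer 5: others sum to 52; max(0, 62 - 52) = 10.
Total collected = 2 + 22 + 7 + 9 + 10 = 50.

50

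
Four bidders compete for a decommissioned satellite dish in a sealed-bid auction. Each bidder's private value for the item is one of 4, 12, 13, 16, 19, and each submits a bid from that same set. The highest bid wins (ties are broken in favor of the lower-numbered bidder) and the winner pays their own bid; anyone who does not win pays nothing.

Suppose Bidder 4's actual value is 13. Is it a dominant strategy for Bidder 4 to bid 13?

No

Consider the case where Bidder 1 bids 4, Bidder 2 bids 4 and Bidder 3 bids 4.
Truthful bid 13: wins, pays 13, utility 13 - 13 = 0.
Bid 12 instead: wins, pays 12, utility 13 - 12 = 1.
Since 1 > 0, bidding 12 is strictly better here, so truthful bidding is not dominant.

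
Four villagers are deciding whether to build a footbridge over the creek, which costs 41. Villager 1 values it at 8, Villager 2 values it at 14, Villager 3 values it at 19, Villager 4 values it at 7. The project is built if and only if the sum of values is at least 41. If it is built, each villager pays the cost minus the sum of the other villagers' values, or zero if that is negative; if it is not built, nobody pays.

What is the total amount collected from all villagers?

20

Total value 48 ≥ cost 41, so it is built.
Villager 1: others sum to 40; max(0, 41 - 40) = 1.
Villager 2: others sum to 34; max(0, 41 - 34) = 7.
Villager 3: others sum to 29; max(0, 41 - 29) = 12.
Villager 4: others sum to 41; max(0, 41 - 41) = 0.
Total collected = 1 + 7 + 12 + 0 = 20.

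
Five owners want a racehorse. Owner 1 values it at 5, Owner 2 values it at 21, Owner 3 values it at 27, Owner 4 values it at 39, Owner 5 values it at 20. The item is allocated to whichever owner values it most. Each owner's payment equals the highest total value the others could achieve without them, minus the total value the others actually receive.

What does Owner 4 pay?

Owner 4 has the highest value and receives the item.
Without Owner 4, the item would go to the next-highest value, 27, so the others could achieve 27.
With Owner 4 present and winning, the others receive nothing, so their total is 0.
Payment = 27 - 0 = 27.

27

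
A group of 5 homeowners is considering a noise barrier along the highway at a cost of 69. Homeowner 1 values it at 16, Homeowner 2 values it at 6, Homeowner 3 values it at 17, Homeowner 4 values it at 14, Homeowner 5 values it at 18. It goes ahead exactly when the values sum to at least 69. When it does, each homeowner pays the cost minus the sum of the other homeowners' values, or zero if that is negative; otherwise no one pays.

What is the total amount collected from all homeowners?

61

Total value 71 ≥ cost 69, so it is built.
Homeowner 1: others sum to 55; max(0, 69 - 55) = 14.
Homeowner 2: others sum to 65; max(0, 69 - 65) = 4.
Homeowner 3: others sum to 54; max(0, 69 - 54) = 15.
Homeowner 4: others sum to 57; max(0, 69 - 57) = 12.
Homeowner 5: others sum to 53; max(0, 69 - 53) = 16.
Total collected = 14 + 4 + 15 + 12 + 16 = 61.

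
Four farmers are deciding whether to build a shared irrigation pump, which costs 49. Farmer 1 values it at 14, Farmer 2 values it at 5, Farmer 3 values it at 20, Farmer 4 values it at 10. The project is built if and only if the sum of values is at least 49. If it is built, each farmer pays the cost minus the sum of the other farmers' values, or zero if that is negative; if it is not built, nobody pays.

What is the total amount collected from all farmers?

49

Total value 49 ≥ cost 49, so it is built.
Farmer 1: others sum to 35; max(0, 49 - 35) = 14.
Farmer 2: others sum to 44; max(0, 49 - 44) = 5.
Farmer 3: others sum to 29; max(0, 49 - 29) = 20.
Farmer 4: others sum to 39; max(0, 49 - 39) = 10.
Total collected = 14 + 5 + 20 + 10 = 49.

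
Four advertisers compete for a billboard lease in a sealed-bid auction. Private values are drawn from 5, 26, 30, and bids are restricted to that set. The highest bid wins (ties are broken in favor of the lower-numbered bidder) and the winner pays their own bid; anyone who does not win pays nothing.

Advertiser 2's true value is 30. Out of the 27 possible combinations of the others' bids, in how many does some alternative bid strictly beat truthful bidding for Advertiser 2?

Others bid (5, 5, 5): truth gives 0; bid 26 gives 4 > 0. Violating.
Others bid (5, 5, 26): truth gives 0; bid 26 gives 4 > 0. Violating.
Others bid (5, 26, 5): truth gives 0; bid 26 gives 4 > 0. Violating.
Others bid (5, 26, 26): truth gives 0; bid 26 gives 4 > 0. Violating.
Others bid (5, 5, 30): truth gives 0; no alternative beats it.
Others bid (5, 26, 30): truth gives 0; no alternative beats it.
(Checking all 27 profiles: 4 have a profitable deviation, 23 do not.)

4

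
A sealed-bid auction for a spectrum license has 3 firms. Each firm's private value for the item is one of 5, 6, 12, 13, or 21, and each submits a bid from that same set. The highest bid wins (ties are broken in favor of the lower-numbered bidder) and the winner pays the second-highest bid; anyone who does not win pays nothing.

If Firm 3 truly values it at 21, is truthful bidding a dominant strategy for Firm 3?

Check each profile of the others' bids and compare truth against every alternative bid.
Others bid (5, 13): truth gives 8, best alternative gives 0.
Others bid (6, 13): truth gives 8, best alternative gives 0.
Others bid (12, 13): truth gives 8, best alternative gives 0.
Others bid (13, 5): truth gives 8, best alternative gives 0.
Others bid (13, 6): truth gives 8, best alternative gives 0.
Others bid (13, 12): truth gives 8, best alternative gives 0.
(Remaining 19 profiles checked similarly; truth is weakly best in each.)
In every case the truthful bid is at least as good as any alternative, so it is a dominant strategy.

Yes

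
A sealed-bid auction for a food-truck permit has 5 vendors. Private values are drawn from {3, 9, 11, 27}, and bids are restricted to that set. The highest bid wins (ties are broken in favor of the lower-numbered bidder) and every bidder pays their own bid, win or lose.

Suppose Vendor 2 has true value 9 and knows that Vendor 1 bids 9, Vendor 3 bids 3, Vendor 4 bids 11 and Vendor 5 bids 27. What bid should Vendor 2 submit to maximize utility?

Bid 3: loses but pays 3, utility -3.
Bid 9: loses but pays 9, utility -9.
Bid 11: loses but pays 11, utility -11.
Bid 27: wins, pays 27, utility 9 - 27 = -18.
The best choice is 3 with utility -3.

3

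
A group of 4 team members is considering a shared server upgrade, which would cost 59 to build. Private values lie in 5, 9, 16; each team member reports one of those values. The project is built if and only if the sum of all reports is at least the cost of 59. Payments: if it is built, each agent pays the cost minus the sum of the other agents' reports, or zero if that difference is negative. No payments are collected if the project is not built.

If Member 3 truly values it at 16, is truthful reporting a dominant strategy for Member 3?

Check each profile of the others' reports and compare truth against every alternative report.
Others report (16, 16, 16): truth gives 5, best alternative gives 0.
Others report (5, 5, 5): truth gives 0, best alternative gives 0.
Others report (5, 5, 9): truth gives 0, best alternative gives 0.
Others report (5, 5, 16): truth gives 0, best alternative gives 0.
Others report (5, 9, 5): truth gives 0, best alternative gives 0.
Others report (5, 9, 9): truth gives 0, best alternative gives 0.
(Remaining 21 profiles checked similarly; truth is weakly best in each.)
In every case the truthful report is at least as good as any alternative, so it is a dominant strategy.

Yes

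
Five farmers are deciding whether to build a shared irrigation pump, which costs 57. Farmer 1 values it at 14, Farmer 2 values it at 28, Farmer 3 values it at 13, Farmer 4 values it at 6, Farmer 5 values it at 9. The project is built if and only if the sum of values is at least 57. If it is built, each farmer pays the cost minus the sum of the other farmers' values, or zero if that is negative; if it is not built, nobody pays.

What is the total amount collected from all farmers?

Total value 70 ≥ cost 57, so it is built.
Farmer 1: others sum to 56; max(0, 57 - 56) = 1.
Farmer 2: others sum to 42; max(0, 57 - 42) = 15.
Farmer 3: others sum to 57; max(0, 57 - 57) = 0.
Farmer 4: others sum to 64; max(0, 57 - 64) = 0.
Farmer 5: others sum to 61; max(0, 57 - 61) = 0.
Total collected = 1 + 15 + 0 + 0 + 0 = 16.

16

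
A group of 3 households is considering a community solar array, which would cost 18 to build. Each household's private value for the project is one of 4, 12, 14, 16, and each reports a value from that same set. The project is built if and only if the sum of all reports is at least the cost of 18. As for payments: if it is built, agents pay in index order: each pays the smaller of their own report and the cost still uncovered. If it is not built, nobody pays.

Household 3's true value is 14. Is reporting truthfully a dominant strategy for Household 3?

Yes

Check each profile of the others' reports and compare truth against every alternative report.
Others report (4, 14): truth gives 14, best alternative gives 14.
Others report (4, 16): truth gives 14, best alternative gives 14.
Others report (12, 12): truth gives 14, best alternative gives 14.
Others report (12, 14): truth gives 14, best alternative gives 14.
Others report (12, 16): truth gives 14, best alternative gives 14.
Others report (14, 4): truth gives 14, best alternative gives 14.
(Remaining 10 profiles checked similarly; truth is weakly best in each.)
In every case the truthful report is at least as good as any alternative, so it is a dominant strategy.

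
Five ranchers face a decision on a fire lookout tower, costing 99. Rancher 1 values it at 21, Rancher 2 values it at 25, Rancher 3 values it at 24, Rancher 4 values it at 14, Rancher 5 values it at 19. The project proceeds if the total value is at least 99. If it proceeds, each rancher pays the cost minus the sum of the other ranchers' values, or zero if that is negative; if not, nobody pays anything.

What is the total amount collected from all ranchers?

83

Total value 103 ≥ cost 99, so it is built.
Rancher 1: others sum to 82; max(0, 99 - 82) = 17.
Rancher 2: others sum to 78; max(0, 99 - 78) = 21.
Rancher 3: others sum to 79; max(0, 99 - 79) = 20.
Rancher 4: others sum to 89; max(0, 99 - 89) = 10.
Rancher 5: others sum to 84; max(0, 99 - 84) = 15.
Total collected = 17 + 21 + 20 + 10 + 15 = 83.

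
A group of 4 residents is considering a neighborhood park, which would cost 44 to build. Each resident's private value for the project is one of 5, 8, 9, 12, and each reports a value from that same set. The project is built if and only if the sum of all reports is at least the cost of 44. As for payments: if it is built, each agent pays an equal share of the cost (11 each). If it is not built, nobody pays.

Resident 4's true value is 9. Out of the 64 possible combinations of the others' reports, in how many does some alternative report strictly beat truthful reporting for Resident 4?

Others report (12, 12, 12): truth gives -2; report 5 gives 0 > -2. Violating.
Others report (5, 5, 5): truth gives 0; no alternative beats it.
Others report (5, 5, 8): truth gives 0; no alternative beats it.
(Checking all 64 profiles: 1 has a profitable deviation, 63 do not.)

1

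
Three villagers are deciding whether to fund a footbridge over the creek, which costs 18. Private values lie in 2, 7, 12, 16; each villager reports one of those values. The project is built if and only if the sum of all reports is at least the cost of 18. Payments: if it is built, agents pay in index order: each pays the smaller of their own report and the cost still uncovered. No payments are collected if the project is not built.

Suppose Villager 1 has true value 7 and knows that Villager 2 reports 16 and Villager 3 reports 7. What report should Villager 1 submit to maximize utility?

2

Report 2: project built, pays 2, utility 7 - 2 = 5.
Report 7: project built, pays 7, utility 7 - 7 = 0.
Report 12: project built, pays 12, utility 7 - 12 = -5.
Report 16: project built, pays 16, utility 7 - 16 = -9.
The best choice is 2 with utility 5.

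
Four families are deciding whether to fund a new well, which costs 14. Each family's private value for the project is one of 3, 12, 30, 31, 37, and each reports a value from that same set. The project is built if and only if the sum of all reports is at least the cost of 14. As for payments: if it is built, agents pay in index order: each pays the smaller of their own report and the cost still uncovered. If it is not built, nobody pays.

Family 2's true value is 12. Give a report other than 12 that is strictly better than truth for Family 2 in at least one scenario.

Suppose Family 1 reports 3, Family 3 reports 3 and Family 4 reports 12.
Report 12: project built, pays 11, utility 12 - 11 = 1.
Report 3: project built, pays 3, utility 12 - 3 = 9.
So reporting 3 beats truth here (9 > 1).

3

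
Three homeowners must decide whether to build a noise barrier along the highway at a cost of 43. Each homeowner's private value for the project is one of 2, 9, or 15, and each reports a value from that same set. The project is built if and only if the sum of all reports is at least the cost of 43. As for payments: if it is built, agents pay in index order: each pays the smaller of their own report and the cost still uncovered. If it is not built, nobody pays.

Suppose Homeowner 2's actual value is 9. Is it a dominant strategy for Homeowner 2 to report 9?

Yes

Check each profile of the others' reports and compare truth against every alternative report.
Others report (2, 2): truth gives 0, best alternative gives 0.
Others report (2, 9): truth gives 0, best alternative gives 0.
Others report (2, 15): truth gives 0, best alternative gives 0.
Others report (9, 2): truth gives 0, best alternative gives 0.
Others report (9, 9): truth gives 0, best alternative gives 0.
Others report (9, 15): truth gives 0, best alternative gives 0.
(Remaining 3 profiles checked similarly; truth is weakly best in each.)
In every case the truthful report is at least as good as any alternative, so it is a dominant strategy.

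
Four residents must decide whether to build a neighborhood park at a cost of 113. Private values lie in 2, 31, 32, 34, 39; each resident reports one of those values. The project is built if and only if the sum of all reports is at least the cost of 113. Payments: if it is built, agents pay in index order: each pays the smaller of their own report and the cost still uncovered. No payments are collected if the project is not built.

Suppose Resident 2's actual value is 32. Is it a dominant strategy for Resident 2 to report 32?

Consider the case where Resident 1 reports 31, Resident 3 reports 31 and Resident 4 reports 31.
Truthful report 32: project built, pays 32, utility 32 - 32 = 0.
Report 31 instead: project built, pays 31, utility 32 - 31 = 1.
Since 1 > 0, reporting 31 is strictly better here, so truthful reporting is not dominant.

No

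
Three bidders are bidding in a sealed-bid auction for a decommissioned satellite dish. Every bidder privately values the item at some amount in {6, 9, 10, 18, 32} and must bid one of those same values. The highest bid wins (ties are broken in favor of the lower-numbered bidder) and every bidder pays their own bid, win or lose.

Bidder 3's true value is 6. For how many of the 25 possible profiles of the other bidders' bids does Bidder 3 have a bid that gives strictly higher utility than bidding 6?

Others bid (6, 6): truth gives -6; bid 9 gives -3 > -6. Violating.
Others bid (6, 9): truth gives -6; bid 10 gives -4 > -6. Violating.
Others bid (9, 6): truth gives -6; bid 10 gives -4 > -6. Violating.
Others bid (9, 9): truth gives -6; bid 10 gives -4 > -6. Violating.
Others bid (6, 10): truth gives -6; no alternative beats it.
Others bid (6, 18): truth gives -6; no alternative beats it.
(Checking all 25 profiles: 4 have a profitable deviation, 21 do not.)

4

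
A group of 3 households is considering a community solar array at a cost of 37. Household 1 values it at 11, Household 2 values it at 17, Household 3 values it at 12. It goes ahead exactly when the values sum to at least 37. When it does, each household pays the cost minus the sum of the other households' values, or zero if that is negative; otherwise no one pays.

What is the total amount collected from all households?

Total value 40 ≥ cost 37, so it is built.
Household 1: others sum to 29; max(0, 37 - 29) = 8.
Household 2: others sum to 23; max(0, 37 - 23) = 14.
Household 3: others sum to 28; max(0, 37 - 28) = 9.
Total collected = 8 + 14 + 9 = 31.

31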